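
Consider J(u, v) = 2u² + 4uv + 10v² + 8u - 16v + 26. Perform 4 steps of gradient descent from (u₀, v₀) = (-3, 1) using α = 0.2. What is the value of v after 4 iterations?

-35.9152

∇J = (4u + 4v + 8, 4u + 20v - 16)
(u₁, v₁) = (-3, 1) − 0.2·(0, -8) = (-3, 2.6)
(u₂, v₂) = (-3, 2.6) − 0.2·(6.4, 24) = (-4.28, -2.2)
(u₃, v₃) = (-4.28, -2.2) − 0.2·(-17.92, -77.12) = (-0.696, 13.224)
(u₄, v₄) = (-0.696, 13.224) − 0.2·(58.112, 245.696) = (-12.3184, -35.9152)
v = -35.9152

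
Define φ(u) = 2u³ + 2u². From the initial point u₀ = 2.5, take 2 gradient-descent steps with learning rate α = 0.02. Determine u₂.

φ′(u) = 6u² + 4u
u₁ = 2.5 − 0.02·47.5 = 1.55
u₂ = 1.55 − 0.02·20.615 = 1.1377

1.1377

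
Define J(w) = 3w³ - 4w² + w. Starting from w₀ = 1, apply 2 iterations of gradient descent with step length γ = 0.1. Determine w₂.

0.764

J′(w) = 9w² - 8w + 1
w₁ = 1 − 0.1·2 = 0.8
w₂ = 0.8 − 0.1·0.36 = 0.764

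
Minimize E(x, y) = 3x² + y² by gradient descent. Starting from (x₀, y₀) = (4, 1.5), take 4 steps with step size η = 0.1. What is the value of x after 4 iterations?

0.1024

∇E = (6x, 2y)
(x₁, y₁) = (4, 1.5) − 0.1·(24, 3) = (1.6, 1.2)
(x₂, y₂) = (1.6, 1.2) − 0.1·(9.6, 2.4) = (0.64, 0.96)
(x₃, y₃) = (0.64, 0.96) − 0.1·(3.84, 1.92) = (0.256, 0.768)
(x₄, y₄) = (0.256, 0.768) − 0.1·(1.536, 1.536) = (0.1024, 0.6144)
x = 0.1024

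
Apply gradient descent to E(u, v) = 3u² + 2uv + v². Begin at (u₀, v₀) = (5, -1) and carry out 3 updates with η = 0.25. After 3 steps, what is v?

-1.5

∇E = (6u + 2v, 2u + 2v)
(u₁, v₁) = (5, -1) − 0.25·(28, 8) = (-2, -3)
(u₂, v₂) = (-2, -3) − 0.25·(-18, -10) = (2.5, -0.5)
(u₃, v₃) = (2.5, -0.5) − 0.25·(14, 4) = (-1, -1.5)
v = -1.5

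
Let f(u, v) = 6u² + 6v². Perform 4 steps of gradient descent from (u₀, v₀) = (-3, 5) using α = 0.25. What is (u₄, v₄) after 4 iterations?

∇f = (12u, 12v)
(u₁, v₁) = (-3, 5) − 0.25·(-36, 60) = (6, -10)
(u₂, v₂) = (6, -10) − 0.25·(72, -120) = (-12, 20)
(u₃, v₃) = (-12, 20) − 0.25·(-144, 240) = (24, -40)
(u₄, v₄) = (24, -40) − 0.25·(288, -480) = (-48, 80)

(-48, 80)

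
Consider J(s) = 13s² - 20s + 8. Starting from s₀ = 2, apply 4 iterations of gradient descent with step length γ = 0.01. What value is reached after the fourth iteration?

1.13829632

J′(s) = 26s - 20
Step 1: J′(2) = 32; s₁ = 2 − 0.01·32 = 1.68
Step 2: J′(1.68) = 23.68; s₂ = 1.68 − 0.01·23.68 = 1.4432
Step 3: J′(1.4432) = 17.5232; s₃ = 1.4432 − 0.01·17.5232 = 1.267968
Step 4: J′(1.267968) = 12.967168; s₄ = 1.267968 − 0.01·12.967168 = 1.13829632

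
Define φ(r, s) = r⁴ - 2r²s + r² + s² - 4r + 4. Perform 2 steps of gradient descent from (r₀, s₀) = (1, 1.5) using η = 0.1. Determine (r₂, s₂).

∇φ = (4r³ - 4rs + 2r - 4, -2r² + 2s)
Step 1: at (1, 1.5), ∇φ = (-4, 1) → (1, 1.5) − 0.1·(-4, 1) = (1.4, 1.4)
Step 2: at (1.4, 1.4), ∇φ = (1.936, -1.12) → (1.4, 1.4) − 0.1·(1.936, -1.12) = (1.2064, 1.512)

(1.2064, 1.512)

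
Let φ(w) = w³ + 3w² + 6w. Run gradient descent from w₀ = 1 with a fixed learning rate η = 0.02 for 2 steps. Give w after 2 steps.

0.4666

φ′(w) = 3w² + 6w + 6
w₁ = 1 − 0.02·15 = 0.7
w₂ = 0.7 − 0.02·11.67 = 0.4666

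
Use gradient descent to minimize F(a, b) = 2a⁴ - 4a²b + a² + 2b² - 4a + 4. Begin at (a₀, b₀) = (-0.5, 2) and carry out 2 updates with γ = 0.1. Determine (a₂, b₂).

∇F = (8a³ - 8ab + 2a - 4, -4a² + 4b)
(a₁, b₁) = (-0.5, 2) − 0.1·(2, 7) = (-0.7, 1.3)
(a₂, b₂) = (-0.7, 1.3) − 0.1·(-0.864, 3.24) = (-0.6136, 0.976)

(-0.6136, 0.976)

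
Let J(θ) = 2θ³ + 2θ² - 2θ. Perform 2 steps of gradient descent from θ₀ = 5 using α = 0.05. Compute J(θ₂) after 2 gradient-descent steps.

J′(θ) = 6θ² + 4θ - 2
Step 1: J′(5) = 168; θ₁ = 5 − 0.05·168 = -3.4
Step 2: J′(-3.4) = 53.76; θ₂ = -3.4 − 0.05·53.76 = -6.088
J(-6.088) = -364.984658944

-364.984658944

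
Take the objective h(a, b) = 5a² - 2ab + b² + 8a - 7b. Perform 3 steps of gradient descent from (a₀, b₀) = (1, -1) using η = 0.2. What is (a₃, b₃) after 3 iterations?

∇h = (10a - 2b + 8, -2a + 2b - 7)
(a₁, b₁) = (1, -1) − 0.2·(20, -11) = (-3, 1.2)
(a₂, b₂) = (-3, 1.2) − 0.2·(-24.4, 1.4) = (1.88, 0.92)
(a₃, b₃) = (1.88, 0.92) − 0.2·(24.96, -8.92) = (-3.112, 2.704)

(-3.112, 2.704)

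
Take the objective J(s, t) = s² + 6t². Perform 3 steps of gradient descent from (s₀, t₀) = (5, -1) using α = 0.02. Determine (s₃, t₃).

(4.42368, -0.438976)

∇J = (2s, 12t)
Step 1: at (5, -1), ∇J = (10, -12) → (5, -1) − 0.02·(10, -12) = (4.8, -0.76)
Step 2: at (4.8, -0.76), ∇J = (9.6, -9.12) → (4.8, -0.76) − 0.02·(9.6, -9.12) = (4.608, -0.5776)
Step 3: at (4.608, -0.5776), ∇J = (9.216, -6.9312) → (4.608, -0.5776) − 0.02·(9.216, -6.9312) = (4.42368, -0.438976)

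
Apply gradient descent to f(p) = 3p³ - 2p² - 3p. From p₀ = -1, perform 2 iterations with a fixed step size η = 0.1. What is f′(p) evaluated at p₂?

f′(p) = 9p² - 4p - 3
Step 1: f′(-1) = 10; p₁ = -1 − 0.1·10 = -2
Step 2: f′(-2) = 41; p₂ = -2 − 0.1·41 = -6.1
f′(p) at (-6.1) = 356.29

356.29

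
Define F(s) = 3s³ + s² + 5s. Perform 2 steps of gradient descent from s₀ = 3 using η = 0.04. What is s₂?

-0.992064

F′(s) = 9s² + 2s + 5
Step 1: F′(3) = 92; s₁ = 3 − 0.04·92 = -0.68
Step 2: F′(-0.68) = 7.8016; s₂ = -0.68 − 0.04·7.8016 = -0.992064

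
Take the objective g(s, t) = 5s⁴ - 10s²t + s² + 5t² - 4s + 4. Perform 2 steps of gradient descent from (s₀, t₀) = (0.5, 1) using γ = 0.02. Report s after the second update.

0.8598356

∇g = (20s³ - 20st + 2s - 4, -10s² + 10t)
(s₁, t₁) = (0.5, 1) − 0.02·(-10.5, 7.5) = (0.71, 0.85)
(s₂, t₂) = (0.71, 0.85) − 0.02·(-7.49178, 3.459) = (0.8598356, 0.78082)
s = 0.8598356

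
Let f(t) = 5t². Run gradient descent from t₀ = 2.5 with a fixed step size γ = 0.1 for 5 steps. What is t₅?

f′(t) = 10t
Step 1: f′(2.5) = 25; t₁ = 2.5 − 0.1·25 = 0
Step 2: f′(0) = 0; t₂ = 0 − 0.1·0 = 0
Step 3: f′(0) = 0; t₃ = 0 − 0.1·0 = 0
Step 4: f′(0) = 0; t₄ = 0 − 0.1·0 = 0
Step 5: f′(0) = 0; t₅ = 0 − 0.1·0 = 0

0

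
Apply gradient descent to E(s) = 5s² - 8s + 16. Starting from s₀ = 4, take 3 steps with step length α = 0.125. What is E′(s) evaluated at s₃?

E′(s) = 10s - 8
Step 1: E′(4) = 32; s₁ = 4 − 0.125·32 = 0
Step 2: E′(0) = -8; s₂ = 0 − 0.125·(-8) = 1
Step 3: E′(1) = 2; s₃ = 1 − 0.125·2 = 0.75
E′(s) at (0.75) = -0.5

-0.5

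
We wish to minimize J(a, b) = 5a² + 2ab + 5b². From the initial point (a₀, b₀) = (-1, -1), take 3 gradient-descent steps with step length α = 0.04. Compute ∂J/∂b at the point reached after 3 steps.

∇J = (10a + 2b, 2a + 10b)
(a₁, b₁) = (-1, -1) − 0.04·(-12, -12) = (-0.52, -0.52)
(a₂, b₂) = (-0.52, -0.52) − 0.04·(-6.24, -6.24) = (-0.2704, -0.2704)
(a₃, b₃) = (-0.2704, -0.2704) − 0.04·(-3.2448, -3.2448) = (-0.140608, -0.140608)
∂J/∂b at (-0.140608, -0.140608) = -1.687296

-1.687296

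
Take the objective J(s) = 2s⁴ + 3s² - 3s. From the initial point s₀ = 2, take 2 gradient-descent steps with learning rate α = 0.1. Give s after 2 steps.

117.2816

J′(s) = 8s³ + 6s - 3
Step 1: J′(2) = 73; s₁ = 2 − 0.1·73 = -5.3
Step 2: J′(-5.3) = -1225.816; s₂ = -5.3 − 0.1·(-1225.816) = 117.2816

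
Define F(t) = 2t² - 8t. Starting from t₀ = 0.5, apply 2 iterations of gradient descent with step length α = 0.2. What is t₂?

F′(t) = 4t - 8
t₁ = 0.5 − 0.2·(-6) = 1.7
t₂ = 1.7 − 0.2·(-1.2) = 1.94

1.94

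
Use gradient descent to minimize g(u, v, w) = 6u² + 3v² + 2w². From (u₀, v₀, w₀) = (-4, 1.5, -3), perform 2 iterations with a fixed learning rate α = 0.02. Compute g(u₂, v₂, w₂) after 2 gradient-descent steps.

∇g = (12u, 6v, 4w)
Step 1: at (-4, 1.5, -3), ∇g = (-48, 9, -12) → (-4, 1.5, -3) − 0.02·(-48, 9, -12) = (-3.04, 1.32, -2.76)
Step 2: at (-3.04, 1.32, -2.76), ∇g = (-36.48, 7.92, -11.04) → (-3.04, 1.32, -2.76) − 0.02·(-36.48, 7.92, -11.04) = (-2.3104, 1.1616, -2.5392)
g(-2.3104, 1.1616, -2.5392) = 48.97070592

48.97070592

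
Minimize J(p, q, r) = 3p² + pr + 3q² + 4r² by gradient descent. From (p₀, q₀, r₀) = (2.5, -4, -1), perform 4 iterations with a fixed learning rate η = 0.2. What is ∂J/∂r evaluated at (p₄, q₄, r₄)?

0.0544

∇J = (6p + r, 6q, p + 8r)
(p₁, q₁, r₁) = (2.5, -4, -1) − 0.2·(14, -24, -5.5) = (-0.3, 0.8, 0.1)
(p₂, q₂, r₂) = (-0.3, 0.8, 0.1) − 0.2·(-1.7, 4.8, 0.5) = (0.04, -0.16, 0)
(p₃, q₃, r₃) = (0.04, -0.16, 0) − 0.2·(0.24, -0.96, 0.04) = (-0.008, 0.032, -0.008)
(p₄, q₄, r₄) = (-0.008, 0.032, -0.008) − 0.2·(-0.056, 0.192, -0.072) = (0.0032, -0.0064, 0.0064)
∂J/∂r at (0.0032, -0.0064, 0.0064) = 0.0544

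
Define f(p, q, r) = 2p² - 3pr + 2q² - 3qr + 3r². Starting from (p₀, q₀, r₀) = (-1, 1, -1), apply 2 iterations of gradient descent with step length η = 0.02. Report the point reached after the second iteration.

(-0.9544, 0.7384, -0.7816)

∇f = (4p - 3r, 4q - 3r, -3p - 3q + 6r)
(p₁, q₁, r₁) = (-1, 1, -1) − 0.02·(-1, 7, -6) = (-0.98, 0.86, -0.88)
(p₂, q₂, r₂) = (-0.98, 0.86, -0.88) − 0.02·(-1.28, 6.08, -4.92) = (-0.9544, 0.7384, -0.7816)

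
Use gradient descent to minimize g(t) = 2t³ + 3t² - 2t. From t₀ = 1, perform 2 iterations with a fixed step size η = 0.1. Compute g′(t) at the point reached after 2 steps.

-0.56

g′(t) = 6t² + 6t - 2
t₁ = 1 − 0.1·10 = 0
t₂ = 0 − 0.1·(-2) = 0.2
g′(t) at (0.2) = -0.56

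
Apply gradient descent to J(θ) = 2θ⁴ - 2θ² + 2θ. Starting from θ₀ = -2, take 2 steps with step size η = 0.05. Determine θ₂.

J′(θ) = 8θ³ - 4θ + 2
θ₁ = -2 − 0.05·(-54) = 0.7
θ₂ = 0.7 − 0.05·1.944 = 0.6028

0.6028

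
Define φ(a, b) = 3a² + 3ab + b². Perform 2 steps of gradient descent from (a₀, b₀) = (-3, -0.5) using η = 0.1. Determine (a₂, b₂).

∇φ = (6a + 3b, 3a + 2b)
(a₁, b₁) = (-3, -0.5) − 0.1·(-19.5, -10) = (-1.05, 0.5)
(a₂, b₂) = (-1.05, 0.5) − 0.1·(-4.8, -2.15) = (-0.57, 0.715)

(-0.57, 0.715)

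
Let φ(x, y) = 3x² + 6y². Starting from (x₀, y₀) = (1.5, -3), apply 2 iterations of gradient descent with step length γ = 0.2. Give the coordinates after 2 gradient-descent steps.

(0.06, -5.88)

∇φ = (6x, 12y)
Step 1: at (1.5, -3), ∇φ = (9, -36) → (1.5, -3) − 0.2·(9, -36) = (-0.3, 4.2)
Step 2: at (-0.3, 4.2), ∇φ = (-1.8, 50.4) → (-0.3, 4.2) − 0.2·(-1.8, 50.4) = (0.06, -5.88)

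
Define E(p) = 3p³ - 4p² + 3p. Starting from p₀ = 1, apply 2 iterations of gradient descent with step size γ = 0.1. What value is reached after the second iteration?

0.456

E′(p) = 9p² - 8p + 3
p₁ = 1 − 0.1·4 = 0.6
p₂ = 0.6 − 0.1·1.44 = 0.456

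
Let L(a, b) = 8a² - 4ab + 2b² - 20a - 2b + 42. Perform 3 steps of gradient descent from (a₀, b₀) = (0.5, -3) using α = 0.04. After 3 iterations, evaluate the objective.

∇L = (16a - 4b - 20, -4a + 4b - 2)
(a₁, b₁) = (0.5, -3) − 0.04·(0, -16) = (0.5, -2.36)
(a₂, b₂) = (0.5, -2.36) − 0.04·(-2.56, -13.44) = (0.6024, -1.8224)
(a₃, b₃) = (0.6024, -1.8224) − 0.04·(-3.072, -11.6992) = (0.72528, -1.354432)
L(0.72528, -1.354432) = 42.009854476288

42.009854476288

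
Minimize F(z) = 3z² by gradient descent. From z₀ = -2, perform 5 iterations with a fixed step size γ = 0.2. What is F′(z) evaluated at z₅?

0.00384

F′(z) = 6z
Step 1: F′(-2) = -12; z₁ = -2 − 0.2·(-12) = 0.4
Step 2: F′(0.4) = 2.4; z₂ = 0.4 − 0.2·2.4 = -0.08
Step 3: F′(-0.08) = -0.48; z₃ = -0.08 − 0.2·(-0.48) = 0.016
Step 4: F′(0.016) = 0.096; z₄ = 0.016 − 0.2·0.096 = -0.0032
Step 5: F′(-0.0032) = -0.0192; z₅ = -0.0032 − 0.2·(-0.0192) = 0.00064
F′(z) at (0.00064) = 0.00384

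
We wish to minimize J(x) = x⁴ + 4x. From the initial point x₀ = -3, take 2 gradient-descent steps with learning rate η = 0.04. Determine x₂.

J′(x) = 4x³ + 4
x₁ = -3 − 0.04·(-104) = 1.16
x₂ = 1.16 − 0.04·10.243584 = 0.75025664

0.75025664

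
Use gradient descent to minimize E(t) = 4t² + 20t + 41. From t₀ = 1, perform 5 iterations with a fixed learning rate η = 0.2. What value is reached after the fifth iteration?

E′(t) = 8t + 20
t₁ = 1 − 0.2·28 = -4.6
t₂ = -4.6 − 0.2·(-16.8) = -1.24
t₃ = -1.24 − 0.2·10.08 = -3.256
t₄ = -3.256 − 0.2·(-6.048) = -2.0464
t₅ = -2.0464 − 0.2·3.6288 = -2.77216

-2.77216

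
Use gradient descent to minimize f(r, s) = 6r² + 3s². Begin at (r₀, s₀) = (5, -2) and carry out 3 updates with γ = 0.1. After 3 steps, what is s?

∇f = (12r, 6s)
(r₁, s₁) = (5, -2) − 0.1·(60, -12) = (-1, -0.8)
(r₂, s₂) = (-1, -0.8) − 0.1·(-12, -4.8) = (0.2, -0.32)
(r₃, s₃) = (0.2, -0.32) − 0.1·(2.4, -1.92) = (-0.04, -0.128)
s = -0.128

-0.128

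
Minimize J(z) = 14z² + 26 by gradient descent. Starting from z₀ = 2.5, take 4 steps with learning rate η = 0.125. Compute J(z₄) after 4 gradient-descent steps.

133540.404296875

J′(z) = 28z
z₁ = 2.5 − 0.125·70 = -6.25
z₂ = -6.25 − 0.125·(-175) = 15.625
z₃ = 15.625 − 0.125·437.5 = -39.0625
z₄ = -39.0625 − 0.125·(-1093.75) = 97.65625
J(97.65625) = 133540.404296875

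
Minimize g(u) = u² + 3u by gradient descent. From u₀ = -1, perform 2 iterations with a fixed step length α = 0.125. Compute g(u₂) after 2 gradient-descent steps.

-2.1708984375

g′(u) = 2u + 3
u₁ = -1 − 0.125·1 = -1.125
u₂ = -1.125 − 0.125·0.75 = -1.21875
g(-1.21875) = -2.1708984375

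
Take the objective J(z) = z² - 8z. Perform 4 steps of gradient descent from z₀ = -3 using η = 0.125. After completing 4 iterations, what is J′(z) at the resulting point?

J′(z) = 2z - 8
z₁ = -3 − 0.125·(-14) = -1.25
z₂ = -1.25 − 0.125·(-10.5) = 0.0625
z₃ = 0.0625 − 0.125·(-7.875) = 1.046875
z₄ = 1.046875 − 0.125·(-5.90625) = 1.78515625
J′(z) at (1.78515625) = -4.4296875

-4.4296875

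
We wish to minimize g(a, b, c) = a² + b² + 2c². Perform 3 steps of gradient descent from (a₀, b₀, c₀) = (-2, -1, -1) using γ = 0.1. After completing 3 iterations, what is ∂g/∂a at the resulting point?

-2.048

∇g = (2a, 2b, 4c)
Step 1: at (-2, -1, -1), ∇g = (-4, -2, -4) → (-2, -1, -1) − 0.1·(-4, -2, -4) = (-1.6, -0.8, -0.6)
Step 2: at (-1.6, -0.8, -0.6), ∇g = (-3.2, -1.6, -2.4) → (-1.6, -0.8, -0.6) − 0.1·(-3.2, -1.6, -2.4) = (-1.28, -0.64, -0.36)
Step 3: at (-1.28, -0.64, -0.36), ∇g = (-2.56, -1.28, -1.44) → (-1.28, -0.64, -0.36) − 0.1·(-2.56, -1.28, -1.44) = (-1.024, -0.512, -0.216)
∂g/∂a at (-1.024, -0.512, -0.216) = -2.048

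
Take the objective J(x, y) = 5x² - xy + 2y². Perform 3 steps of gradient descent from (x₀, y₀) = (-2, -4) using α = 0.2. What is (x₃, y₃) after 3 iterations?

(1.44, -0.288)

∇J = (10x - y, -x + 4y)
(x₁, y₁) = (-2, -4) − 0.2·(-16, -14) = (1.2, -1.2)
(x₂, y₂) = (1.2, -1.2) − 0.2·(13.2, -6) = (-1.44, 0)
(x₃, y₃) = (-1.44, 0) − 0.2·(-14.4, 1.44) = (1.44, -0.288)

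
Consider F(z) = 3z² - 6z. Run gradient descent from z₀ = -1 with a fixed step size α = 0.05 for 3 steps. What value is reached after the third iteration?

0.314

F′(z) = 6z - 6
Step 1: F′(-1) = -12; z₁ = -1 − 0.05·(-12) = -0.4
Step 2: F′(-0.4) = -8.4; z₂ = -0.4 − 0.05·(-8.4) = 0.02
Step 3: F′(0.02) = -5.88; z₃ = 0.02 − 0.05·(-5.88) = 0.314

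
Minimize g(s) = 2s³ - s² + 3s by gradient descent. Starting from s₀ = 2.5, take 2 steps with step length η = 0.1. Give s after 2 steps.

-2.2215

g′(s) = 6s² - 2s + 3
s₁ = 2.5 − 0.1·35.5 = -1.05
s₂ = -1.05 − 0.1·11.715 = -2.2215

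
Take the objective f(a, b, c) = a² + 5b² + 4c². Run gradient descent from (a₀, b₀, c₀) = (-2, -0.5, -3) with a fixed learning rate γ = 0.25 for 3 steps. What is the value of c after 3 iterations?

3

∇f = (2a, 10b, 8c)
Step 1: at (-2, -0.5, -3), ∇f = (-4, -5, -24) → (-2, -0.5, -3) − 0.25·(-4, -5, -24) = (-1, 0.75, 3)
Step 2: at (-1, 0.75, 3), ∇f = (-2, 7.5, 24) → (-1, 0.75, 3) − 0.25·(-2, 7.5, 24) = (-0.5, -1.125, -3)
Step 3: at (-0.5, -1.125, -3), ∇f = (-1, -11.25, -24) → (-0.5, -1.125, -3) − 0.25·(-1, -11.25, -24) = (-0.25, 1.6875, 3)
c = 3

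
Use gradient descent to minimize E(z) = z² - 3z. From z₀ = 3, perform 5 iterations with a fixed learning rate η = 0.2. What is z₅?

1.61664

E′(z) = 2z - 3
Step 1: E′(3) = 3; z₁ = 3 − 0.2·3 = 2.4
Step 2: E′(2.4) = 1.8; z₂ = 2.4 − 0.2·1.8 = 2.04
Step 3: E′(2.04) = 1.08; z₃ = 2.04 − 0.2·1.08 = 1.824
Step 4: E′(1.824) = 0.648; z₄ = 1.824 − 0.2·0.648 = 1.6944
Step 5: E′(1.6944) = 0.3888; z₅ = 1.6944 − 0.2·0.3888 = 1.61664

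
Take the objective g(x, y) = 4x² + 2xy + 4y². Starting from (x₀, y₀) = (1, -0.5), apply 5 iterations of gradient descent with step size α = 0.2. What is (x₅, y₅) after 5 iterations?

(-0.25024, -0.24976)

∇g = (8x + 2y, 2x + 8y)
Step 1: at (1, -0.5), ∇g = (7, -2) → (1, -0.5) − 0.2·(7, -2) = (-0.4, -0.1)
Step 2: at (-0.4, -0.1), ∇g = (-3.4, -1.6) → (-0.4, -0.1) − 0.2·(-3.4, -1.6) = (0.28, 0.22)
Step 3: at (0.28, 0.22), ∇g = (2.68, 2.32) → (0.28, 0.22) − 0.2·(2.68, 2.32) = (-0.256, -0.244)
Step 4: at (-0.256, -0.244), ∇g = (-2.536, -2.464) → (-0.256, -0.244) − 0.2·(-2.536, -2.464) = (0.2512, 0.2488)
Step 5: at (0.2512, 0.2488), ∇g = (2.5072, 2.4928) → (0.2512, 0.2488) − 0.2·(2.5072, 2.4928) = (-0.25024, -0.24976)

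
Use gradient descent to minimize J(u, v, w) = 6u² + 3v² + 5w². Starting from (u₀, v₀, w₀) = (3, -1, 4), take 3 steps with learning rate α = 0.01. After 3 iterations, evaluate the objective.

∇J = (12u, 6v, 10w)
(u₁, v₁, w₁) = (3, -1, 4) − 0.01·(36, -6, 40) = (2.64, -0.94, 3.6)
(u₂, v₂, w₂) = (2.64, -0.94, 3.6) − 0.01·(31.68, -5.64, 36) = (2.3232, -0.8836, 3.24)
(u₃, v₃, w₃) = (2.3232, -0.8836, 3.24) − 0.01·(27.8784, -5.3016, 32.4) = (2.044416, -0.830584, 2.916)
J(2.044416, -0.830584, 2.916) = 69.662710029504

69.662710029504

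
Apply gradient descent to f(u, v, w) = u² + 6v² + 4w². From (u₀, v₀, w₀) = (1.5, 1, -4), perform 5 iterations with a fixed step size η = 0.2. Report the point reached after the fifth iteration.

(0.11664, -5.37824, 0.31104)

∇f = (2u, 12v, 8w)
(u₁, v₁, w₁) = (1.5, 1, -4) − 0.2·(3, 12, -32) = (0.9, -1.4, 2.4)
(u₂, v₂, w₂) = (0.9, -1.4, 2.4) − 0.2·(1.8, -16.8, 19.2) = (0.54, 1.96, -1.44)
(u₃, v₃, w₃) = (0.54, 1.96, -1.44) − 0.2·(1.08, 23.52, -11.52) = (0.324, -2.744, 0.864)
(u₄, v₄, w₄) = (0.324, -2.744, 0.864) − 0.2·(0.648, -32.928, 6.912) = (0.1944, 3.8416, -0.5184)
(u₅, v₅, w₅) = (0.1944, 3.8416, -0.5184) − 0.2·(0.3888, 46.0992, -4.1472) = (0.11664, -5.37824, 0.31104)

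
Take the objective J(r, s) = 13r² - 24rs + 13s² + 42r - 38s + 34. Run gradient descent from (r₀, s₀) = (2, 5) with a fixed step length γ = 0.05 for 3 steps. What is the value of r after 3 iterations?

3.843

∇J = (26r - 24s + 42, -24r + 26s - 38)
Step 1: at (2, 5), ∇J = (-26, 44) → (2, 5) − 0.05·(-26, 44) = (3.3, 2.8)
Step 2: at (3.3, 2.8), ∇J = (60.6, -44.4) → (3.3, 2.8) − 0.05·(60.6, -44.4) = (0.27, 5.02)
Step 3: at (0.27, 5.02), ∇J = (-71.46, 86.04) → (0.27, 5.02) − 0.05·(-71.46, 86.04) = (3.843, 0.718)
r = 3.843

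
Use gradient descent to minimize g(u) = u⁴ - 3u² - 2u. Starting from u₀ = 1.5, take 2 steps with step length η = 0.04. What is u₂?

1.37696

g′(u) = 4u³ - 6u - 2
Step 1: g′(1.5) = 2.5; u₁ = 1.5 − 0.04·2.5 = 1.4
Step 2: g′(1.4) = 0.576; u₂ = 1.4 − 0.04·0.576 = 1.37696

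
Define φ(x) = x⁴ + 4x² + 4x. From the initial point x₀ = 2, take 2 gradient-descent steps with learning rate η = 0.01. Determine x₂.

φ′(x) = 4x³ + 8x + 4
x₁ = 2 − 0.01·52 = 1.48
x₂ = 1.48 − 0.01·28.807168 = 1.19192832

1.19192832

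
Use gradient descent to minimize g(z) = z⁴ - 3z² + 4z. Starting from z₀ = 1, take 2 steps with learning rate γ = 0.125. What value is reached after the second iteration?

0.6015625

g′(z) = 4z³ - 6z + 4
Step 1: g′(1) = 2; z₁ = 1 − 0.125·2 = 0.75
Step 2: g′(0.75) = 1.1875; z₂ = 0.75 − 0.125·1.1875 = 0.6015625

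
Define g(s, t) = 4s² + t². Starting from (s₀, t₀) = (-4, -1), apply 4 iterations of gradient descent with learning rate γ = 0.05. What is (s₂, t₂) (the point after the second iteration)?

∇g = (8s, 2t)
Step 1: at (-4, -1), ∇g = (-32, -2) → (-4, -1) − 0.05·(-32, -2) = (-2.4, -0.9)
Step 2: at (-2.4, -0.9), ∇g = (-19.2, -1.8) → (-2.4, -0.9) − 0.05·(-19.2, -1.8) = (-1.44, -0.81)

(-1.44, -0.81)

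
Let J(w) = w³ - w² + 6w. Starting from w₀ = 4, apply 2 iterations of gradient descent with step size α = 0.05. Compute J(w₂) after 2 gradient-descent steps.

6.995307802125

J′(w) = 3w² - 2w + 6
Step 1: J′(4) = 46; w₁ = 4 − 0.05·46 = 1.7
Step 2: J′(1.7) = 11.27; w₂ = 1.7 − 0.05·11.27 = 1.1365
J(1.1365) = 6.995307802125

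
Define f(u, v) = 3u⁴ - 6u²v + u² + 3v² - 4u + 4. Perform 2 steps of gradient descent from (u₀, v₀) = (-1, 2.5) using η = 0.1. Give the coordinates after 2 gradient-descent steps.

∇f = (12u³ - 12uv + 2u - 4, -6u² + 6v)
(u₁, v₁) = (-1, 2.5) − 0.1·(12, 9) = (-2.2, 1.6)
(u₂, v₂) = (-2.2, 1.6) − 0.1·(-93.936, -19.44) = (7.1936, 3.544)

(7.1936, 3.544)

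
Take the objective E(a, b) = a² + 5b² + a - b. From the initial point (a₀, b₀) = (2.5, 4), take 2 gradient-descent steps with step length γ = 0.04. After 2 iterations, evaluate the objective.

16.00361664

∇E = (2a + 1, 10b - 1)
(a₁, b₁) = (2.5, 4) − 0.04·(6, 39) = (2.26, 2.44)
(a₂, b₂) = (2.26, 2.44) − 0.04·(5.52, 23.4) = (2.0392, 1.504)
E(2.0392, 1.504) = 16.00361664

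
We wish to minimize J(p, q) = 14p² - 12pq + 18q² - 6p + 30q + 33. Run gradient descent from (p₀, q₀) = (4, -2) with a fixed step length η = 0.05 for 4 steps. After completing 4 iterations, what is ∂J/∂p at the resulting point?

∇J = (28p - 12q - 6, -12p + 36q + 30)
Step 1: at (4, -2), ∇J = (130, -90) → (4, -2) − 0.05·(130, -90) = (-2.5, 2.5)
Step 2: at (-2.5, 2.5), ∇J = (-106, 150) → (-2.5, 2.5) − 0.05·(-106, 150) = (2.8, -5)
Step 3: at (2.8, -5), ∇J = (132.4, -183.6) → (2.8, -5) − 0.05·(132.4, -183.6) = (-3.82, 4.18)
Step 4: at (-3.82, 4.18), ∇J = (-163.12, 226.32) → (-3.82, 4.18) − 0.05·(-163.12, 226.32) = (4.336, -7.136)
∂J/∂p at (4.336, -7.136) = 201.04

201.04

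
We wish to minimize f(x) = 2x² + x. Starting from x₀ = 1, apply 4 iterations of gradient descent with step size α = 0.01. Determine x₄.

0.8116832

f′(x) = 4x + 1
Step 1: f′(1) = 5; x₁ = 1 − 0.01·5 = 0.95
Step 2: f′(0.95) = 4.8; x₂ = 0.95 − 0.01·4.8 = 0.902
Step 3: f′(0.902) = 4.608; x₃ = 0.902 − 0.01·4.608 = 0.85592
Step 4: f′(0.85592) = 4.42368; x₄ = 0.85592 − 0.01·4.42368 = 0.8116832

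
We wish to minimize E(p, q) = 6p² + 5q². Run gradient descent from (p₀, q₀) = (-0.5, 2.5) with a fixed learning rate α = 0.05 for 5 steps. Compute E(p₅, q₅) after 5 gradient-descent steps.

0.030674864525

∇E = (12p, 10q)
Step 1: at (-0.5, 2.5), ∇E = (-6, 25) → (-0.5, 2.5) − 0.05·(-6, 25) = (-0.2, 1.25)
Step 2: at (-0.2, 1.25), ∇E = (-2.4, 12.5) → (-0.2, 1.25) − 0.05·(-2.4, 12.5) = (-0.08, 0.625)
Step 3: at (-0.08, 0.625), ∇E = (-0.96, 6.25) → (-0.08, 0.625) − 0.05·(-0.96, 6.25) = (-0.032, 0.3125)
Step 4: at (-0.032, 0.3125), ∇E = (-0.384, 3.125) → (-0.032, 0.3125) − 0.05·(-0.384, 3.125) = (-0.0128, 0.15625)
Step 5: at (-0.0128, 0.15625), ∇E = (-0.1536, 1.5625) → (-0.0128, 0.15625) − 0.05·(-0.1536, 1.5625) = (-0.00512, 0.078125)
E(-0.00512, 0.078125) = 0.030674864525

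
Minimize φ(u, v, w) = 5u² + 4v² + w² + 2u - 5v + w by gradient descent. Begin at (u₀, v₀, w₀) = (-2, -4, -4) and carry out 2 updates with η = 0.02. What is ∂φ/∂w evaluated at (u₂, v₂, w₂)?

∇φ = (10u + 2, 8v - 5, 2w + 1)
(u₁, v₁, w₁) = (-2, -4, -4) − 0.02·(-18, -37, -7) = (-1.64, -3.26, -3.86)
(u₂, v₂, w₂) = (-1.64, -3.26, -3.86) − 0.02·(-14.4, -31.08, -6.72) = (-1.352, -2.6384, -3.7256)
∂φ/∂w at (-1.352, -2.6384, -3.7256) = -6.4512

-6.4512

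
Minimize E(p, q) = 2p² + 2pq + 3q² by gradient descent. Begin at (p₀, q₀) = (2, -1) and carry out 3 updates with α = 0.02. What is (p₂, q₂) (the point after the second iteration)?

(1.768, -0.92)

∇E = (4p + 2q, 2p + 6q)
Step 1: at (2, -1), ∇E = (6, -2) → (2, -1) − 0.02·(6, -2) = (1.88, -0.96)
Step 2: at (1.88, -0.96), ∇E = (5.6, -2) → (1.88, -0.96) − 0.02·(5.6, -2) = (1.768, -0.92)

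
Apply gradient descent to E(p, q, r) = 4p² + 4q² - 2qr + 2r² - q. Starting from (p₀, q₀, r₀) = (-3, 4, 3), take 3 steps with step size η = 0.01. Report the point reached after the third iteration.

(-2.336064, 3.305996, 2.87032)

∇E = (8p, 8q - 2r - 1, -2q + 4r)
Step 1: at (-3, 4, 3), ∇E = (-24, 25, 4) → (-3, 4, 3) − 0.01·(-24, 25, 4) = (-2.76, 3.75, 2.96)
Step 2: at (-2.76, 3.75, 2.96), ∇E = (-22.08, 23.08, 4.34) → (-2.76, 3.75, 2.96) − 0.01·(-22.08, 23.08, 4.34) = (-2.5392, 3.5192, 2.9166)
Step 3: at (-2.5392, 3.5192, 2.9166), ∇E = (-20.3136, 21.3204, 4.628) → (-2.5392, 3.5192, 2.9166) − 0.01·(-20.3136, 21.3204, 4.628) = (-2.336064, 3.305996, 2.87032)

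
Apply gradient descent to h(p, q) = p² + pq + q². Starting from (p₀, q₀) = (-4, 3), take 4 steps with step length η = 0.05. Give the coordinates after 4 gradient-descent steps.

∇h = (2p + q, p + 2q)
(p₁, q₁) = (-4, 3) − 0.05·(-5, 2) = (-3.75, 2.9)
(p₂, q₂) = (-3.75, 2.9) − 0.05·(-4.6, 2.05) = (-3.52, 2.7975)
(p₃, q₃) = (-3.52, 2.7975) − 0.05·(-4.2425, 2.075) = (-3.307875, 2.69375)
(p₄, q₄) = (-3.307875, 2.69375) − 0.05·(-3.922, 2.079625) = (-3.111775, 2.58976875)

(-3.111775, 2.58976875)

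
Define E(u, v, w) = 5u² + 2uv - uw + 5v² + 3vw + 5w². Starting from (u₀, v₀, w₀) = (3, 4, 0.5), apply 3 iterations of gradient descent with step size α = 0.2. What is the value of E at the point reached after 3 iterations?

2272.354384

∇E = (10u + 2v - w, 2u + 10v + 3w, -u + 3v + 10w)
Step 1: at (3, 4, 0.5), ∇E = (37.5, 47.5, 14) → (3, 4, 0.5) − 0.2·(37.5, 47.5, 14) = (-4.5, -5.5, -2.3)
Step 2: at (-4.5, -5.5, -2.3), ∇E = (-53.7, -70.9, -35) → (-4.5, -5.5, -2.3) − 0.2·(-53.7, -70.9, -35) = (6.24, 8.68, 4.7)
Step 3: at (6.24, 8.68, 4.7), ∇E = (75.06, 113.38, 66.8) → (6.24, 8.68, 4.7) − 0.2·(75.06, 113.38, 66.8) = (-8.772, -13.996, -8.66)
E(-8.772, -13.996, -8.66) = 2272.354384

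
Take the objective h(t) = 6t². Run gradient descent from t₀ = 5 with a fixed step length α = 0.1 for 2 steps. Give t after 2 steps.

0.2

h′(t) = 12t
Step 1: h′(5) = 60; t₁ = 5 − 0.1·60 = -1
Step 2: h′(-1) = -12; t₂ = -1 − 0.1·(-12) = 0.2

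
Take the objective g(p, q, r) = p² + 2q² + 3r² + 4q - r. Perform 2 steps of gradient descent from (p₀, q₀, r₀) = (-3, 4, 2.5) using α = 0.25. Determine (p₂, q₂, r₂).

(-0.75, -1, 0.75)

∇g = (2p, 4q + 4, 6r - 1)
Step 1: at (-3, 4, 2.5), ∇g = (-6, 20, 14) → (-3, 4, 2.5) − 0.25·(-6, 20, 14) = (-1.5, -1, -1)
Step 2: at (-1.5, -1, -1), ∇g = (-3, 0, -7) → (-1.5, -1, -1) − 0.25·(-3, 0, -7) = (-0.75, -1, 0.75)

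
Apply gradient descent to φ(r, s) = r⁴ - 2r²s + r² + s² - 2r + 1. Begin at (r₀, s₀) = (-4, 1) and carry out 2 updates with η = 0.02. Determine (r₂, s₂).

(1.048, 1.576)

∇φ = (4r³ - 4rs + 2r - 2, -2r² + 2s)
Step 1: at (-4, 1), ∇φ = (-250, -30) → (-4, 1) − 0.02·(-250, -30) = (1, 1.6)
Step 2: at (1, 1.6), ∇φ = (-2.4, 1.2) → (1, 1.6) − 0.02·(-2.4, 1.2) = (1.048, 1.576)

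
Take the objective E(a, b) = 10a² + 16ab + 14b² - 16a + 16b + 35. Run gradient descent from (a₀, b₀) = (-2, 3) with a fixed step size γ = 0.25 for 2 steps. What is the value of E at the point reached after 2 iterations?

∇E = (20a + 16b - 16, 16a + 28b + 16)
Step 1: at (-2, 3), ∇E = (-8, 68) → (-2, 3) − 0.25·(-8, 68) = (0, -14)
Step 2: at (0, -14), ∇E = (-240, -376) → (0, -14) − 0.25·(-240, -376) = (60, 80)
E(60, 80) = 202755

202755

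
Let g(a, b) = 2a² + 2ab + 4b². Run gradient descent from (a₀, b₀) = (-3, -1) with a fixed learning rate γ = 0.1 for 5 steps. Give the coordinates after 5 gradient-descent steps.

(-0.32768, 0.13568)

∇g = (4a + 2b, 2a + 8b)
(a₁, b₁) = (-3, -1) − 0.1·(-14, -14) = (-1.6, 0.4)
(a₂, b₂) = (-1.6, 0.4) − 0.1·(-5.6, 0) = (-1.04, 0.4)
(a₃, b₃) = (-1.04, 0.4) − 0.1·(-3.36, 1.12) = (-0.704, 0.288)
(a₄, b₄) = (-0.704, 0.288) − 0.1·(-2.24, 0.896) = (-0.48, 0.1984)
(a₅, b₅) = (-0.48, 0.1984) − 0.1·(-1.5232, 0.6272) = (-0.32768, 0.13568)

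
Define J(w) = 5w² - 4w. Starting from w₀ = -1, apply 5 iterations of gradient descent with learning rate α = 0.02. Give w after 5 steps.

-0.058752

J′(w) = 10w - 4
Step 1: J′(-1) = -14; w₁ = -1 − 0.02·(-14) = -0.72
Step 2: J′(-0.72) = -11.2; w₂ = -0.72 − 0.02·(-11.2) = -0.496
Step 3: J′(-0.496) = -8.96; w₃ = -0.496 − 0.02·(-8.96) = -0.3168
Step 4: J′(-0.3168) = -7.168; w₄ = -0.3168 − 0.02·(-7.168) = -0.17344
Step 5: J′(-0.17344) = -5.7344; w₅ = -0.17344 − 0.02·(-5.7344) = -0.058752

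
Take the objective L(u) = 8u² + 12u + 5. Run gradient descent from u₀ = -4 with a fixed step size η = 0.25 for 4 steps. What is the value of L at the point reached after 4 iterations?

L′(u) = 16u + 12
Step 1: L′(-4) = -52; u₁ = -4 − 0.25·(-52) = 9
Step 2: L′(9) = 156; u₂ = 9 − 0.25·156 = -30
Step 3: L′(-30) = -468; u₃ = -30 − 0.25·(-468) = 87
Step 4: L′(87) = 1404; u₄ = 87 − 0.25·1404 = -264
L(-264) = 554405

554405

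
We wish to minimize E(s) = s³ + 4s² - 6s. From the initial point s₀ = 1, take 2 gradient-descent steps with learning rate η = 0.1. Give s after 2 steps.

E′(s) = 3s² + 8s - 6
s₁ = 1 − 0.1·5 = 0.5
s₂ = 0.5 − 0.1·(-1.25) = 0.625

0.625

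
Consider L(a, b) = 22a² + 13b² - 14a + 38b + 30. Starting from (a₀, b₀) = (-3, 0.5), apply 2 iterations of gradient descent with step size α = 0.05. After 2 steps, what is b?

-1.285

∇L = (44a - 14, 26b + 38)
(a₁, b₁) = (-3, 0.5) − 0.05·(-146, 51) = (4.3, -2.05)
(a₂, b₂) = (4.3, -2.05) − 0.05·(175.2, -15.3) = (-4.46, -1.285)
b = -1.285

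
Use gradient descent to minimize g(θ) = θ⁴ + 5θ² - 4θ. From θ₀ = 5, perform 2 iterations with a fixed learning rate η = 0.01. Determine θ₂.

-0.37010656

g′(θ) = 4θ³ + 10θ - 4
Step 1: g′(5) = 546; θ₁ = 5 − 0.01·546 = -0.46
Step 2: g′(-0.46) = -8.989344; θ₂ = -0.46 − 0.01·(-8.989344) = -0.37010656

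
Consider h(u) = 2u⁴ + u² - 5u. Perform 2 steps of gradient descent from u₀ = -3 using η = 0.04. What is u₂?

h′(u) = 8u³ + 2u - 5
Step 1: h′(-3) = -227; u₁ = -3 − 0.04·(-227) = 6.08
Step 2: h′(6.08) = 1805.205696; u₂ = 6.08 − 0.04·1805.205696 = -66.12822784

-66.12822784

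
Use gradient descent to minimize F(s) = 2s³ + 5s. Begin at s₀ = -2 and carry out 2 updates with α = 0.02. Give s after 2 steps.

-3.478768

F′(s) = 6s² + 5
s₁ = -2 − 0.02·29 = -2.58
s₂ = -2.58 − 0.02·44.9384 = -3.478768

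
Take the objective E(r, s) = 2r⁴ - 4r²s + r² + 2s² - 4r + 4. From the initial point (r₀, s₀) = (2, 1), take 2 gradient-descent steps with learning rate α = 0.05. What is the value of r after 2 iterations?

-0.3904

∇E = (8r³ - 8rs + 2r - 4, -4r² + 4s)
Step 1: at (2, 1), ∇E = (48, -12) → (2, 1) − 0.05·(48, -12) = (-0.4, 1.6)
Step 2: at (-0.4, 1.6), ∇E = (-0.192, 5.76) → (-0.4, 1.6) − 0.05·(-0.192, 5.76) = (-0.3904, 1.312)
r = -0.3904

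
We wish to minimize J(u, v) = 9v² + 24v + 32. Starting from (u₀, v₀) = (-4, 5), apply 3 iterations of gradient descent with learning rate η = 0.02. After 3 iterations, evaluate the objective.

40.807731101696

∇J = (0, 18v + 24)
Step 1: at (-4, 5), ∇J = (0, 114) → (-4, 5) − 0.02·(0, 114) = (-4, 2.72)
Step 2: at (-4, 2.72), ∇J = (0, 72.96) → (-4, 2.72) − 0.02·(0, 72.96) = (-4, 1.2608)
Step 3: at (-4, 1.2608), ∇J = (0, 46.6944) → (-4, 1.2608) − 0.02·(0, 46.6944) = (-4, 0.326912)
J(-4, 0.326912) = 40.807731101696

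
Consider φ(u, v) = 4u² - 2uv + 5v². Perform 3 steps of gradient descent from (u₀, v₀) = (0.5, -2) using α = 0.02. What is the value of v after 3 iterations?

-0.991424

∇φ = (8u - 2v, -2u + 10v)
Step 1: at (0.5, -2), ∇φ = (8, -21) → (0.5, -2) − 0.02·(8, -21) = (0.34, -1.58)
Step 2: at (0.34, -1.58), ∇φ = (5.88, -16.48) → (0.34, -1.58) − 0.02·(5.88, -16.48) = (0.2224, -1.2504)
Step 3: at (0.2224, -1.2504), ∇φ = (4.28, -12.9488) → (0.2224, -1.2504) − 0.02·(4.28, -12.9488) = (0.1368, -0.991424)
v = -0.991424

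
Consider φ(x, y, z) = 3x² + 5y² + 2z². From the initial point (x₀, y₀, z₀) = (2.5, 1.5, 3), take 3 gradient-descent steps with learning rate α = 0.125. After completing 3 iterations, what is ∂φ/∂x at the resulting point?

0.234375

∇φ = (6x, 10y, 4z)
(x₁, y₁, z₁) = (2.5, 1.5, 3) − 0.125·(15, 15, 12) = (0.625, -0.375, 1.5)
(x₂, y₂, z₂) = (0.625, -0.375, 1.5) − 0.125·(3.75, -3.75, 6) = (0.15625, 0.09375, 0.75)
(x₃, y₃, z₃) = (0.15625, 0.09375, 0.75) − 0.125·(0.9375, 0.9375, 3) = (0.0390625, -0.0234375, 0.375)
∂φ/∂x at (0.0390625, -0.0234375, 0.375) = 0.234375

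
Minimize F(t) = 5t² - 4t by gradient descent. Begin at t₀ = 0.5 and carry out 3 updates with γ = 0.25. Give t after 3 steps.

0.0625

F′(t) = 10t - 4
t₁ = 0.5 − 0.25·1 = 0.25
t₂ = 0.25 − 0.25·(-1.5) = 0.625
t₃ = 0.625 − 0.25·2.25 = 0.0625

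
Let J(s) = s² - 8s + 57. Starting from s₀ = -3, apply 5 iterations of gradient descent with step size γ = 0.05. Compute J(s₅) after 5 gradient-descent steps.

J′(s) = 2s - 8
Step 1: J′(-3) = -14; s₁ = -3 − 0.05·(-14) = -2.3
Step 2: J′(-2.3) = -12.6; s₂ = -2.3 − 0.05·(-12.6) = -1.67
Step 3: J′(-1.67) = -11.34; s₃ = -1.67 − 0.05·(-11.34) = -1.103
Step 4: J′(-1.103) = -10.206; s₄ = -1.103 − 0.05·(-10.206) = -0.5927
Step 5: J′(-0.5927) = -9.1854; s₅ = -0.5927 − 0.05·(-9.1854) = -0.13343
J(-0.13343) = 58.0852435649

58.0852435649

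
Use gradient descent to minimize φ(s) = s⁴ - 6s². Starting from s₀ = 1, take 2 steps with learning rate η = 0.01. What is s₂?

φ′(s) = 4s³ - 12s
s₁ = 1 − 0.01·(-8) = 1.08
s₂ = 1.08 − 0.01·(-7.921152) = 1.15921152

1.15921152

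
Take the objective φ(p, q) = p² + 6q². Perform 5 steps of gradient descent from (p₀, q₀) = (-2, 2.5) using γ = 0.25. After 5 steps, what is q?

-80

∇φ = (2p, 12q)
Step 1: at (-2, 2.5), ∇φ = (-4, 30) → (-2, 2.5) − 0.25·(-4, 30) = (-1, -5)
Step 2: at (-1, -5), ∇φ = (-2, -60) → (-1, -5) − 0.25·(-2, -60) = (-0.5, 10)
Step 3: at (-0.5, 10), ∇φ = (-1, 120) → (-0.5, 10) − 0.25·(-1, 120) = (-0.25, -20)
Step 4: at (-0.25, -20), ∇φ = (-0.5, -240) → (-0.25, -20) − 0.25·(-0.5, -240) = (-0.125, 40)
Step 5: at (-0.125, 40), ∇φ = (-0.25, 480) → (-0.125, 40) − 0.25·(-0.25, 480) = (-0.0625, -80)
q = -80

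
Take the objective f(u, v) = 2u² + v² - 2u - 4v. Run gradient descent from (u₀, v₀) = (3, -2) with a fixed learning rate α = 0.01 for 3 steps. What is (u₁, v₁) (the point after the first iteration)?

(2.9, -1.92)

∇f = (4u - 2, 2v - 4)
(u₁, v₁) = (3, -2) − 0.01·(10, -8) = (2.9, -1.92)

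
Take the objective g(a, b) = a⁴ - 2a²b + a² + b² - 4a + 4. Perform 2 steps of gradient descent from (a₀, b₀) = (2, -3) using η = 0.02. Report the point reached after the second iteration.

∇g = (4a³ - 4ab + 2a - 4, -2a² + 2b)
Step 1: at (2, -3), ∇g = (56, -14) → (2, -3) − 0.02·(56, -14) = (0.88, -2.72)
Step 2: at (0.88, -2.72), ∇g = (10.060288, -6.9888) → (0.88, -2.72) − 0.02·(10.060288, -6.9888) = (0.67879424, -2.580224)

(0.67879424, -2.580224)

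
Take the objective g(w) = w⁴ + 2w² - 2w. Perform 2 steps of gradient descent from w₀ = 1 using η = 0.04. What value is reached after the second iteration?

0.64816384

g′(w) = 4w³ + 4w - 2
w₁ = 1 − 0.04·6 = 0.76
w₂ = 0.76 − 0.04·2.795904 = 0.64816384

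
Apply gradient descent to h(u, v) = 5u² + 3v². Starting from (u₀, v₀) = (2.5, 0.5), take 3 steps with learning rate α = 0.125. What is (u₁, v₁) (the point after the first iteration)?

(-0.625, 0.125)

∇h = (10u, 6v)
Step 1: at (2.5, 0.5), ∇h = (25, 3) → (2.5, 0.5) − 0.125·(25, 3) = (-0.625, 0.125)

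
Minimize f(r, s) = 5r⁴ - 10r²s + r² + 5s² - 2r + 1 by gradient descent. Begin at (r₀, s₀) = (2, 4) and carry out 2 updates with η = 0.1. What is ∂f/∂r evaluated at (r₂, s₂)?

∇f = (20r³ - 20rs + 2r - 2, -10r² + 10s)
Step 1: at (2, 4), ∇f = (2, 0) → (2, 4) − 0.1·(2, 0) = (1.8, 4)
Step 2: at (1.8, 4), ∇f = (-25.76, 7.6) → (1.8, 4) − 0.1·(-25.76, 7.6) = (4.376, 3.24)
∂f/∂r at (4.376, 3.24) = 1399.14058752

1399.14058752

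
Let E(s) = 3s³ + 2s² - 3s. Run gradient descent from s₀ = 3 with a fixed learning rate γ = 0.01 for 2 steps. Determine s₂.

E′(s) = 9s² + 4s - 3
s₁ = 3 − 0.01·90 = 2.1
s₂ = 2.1 − 0.01·45.09 = 1.6491

1.6491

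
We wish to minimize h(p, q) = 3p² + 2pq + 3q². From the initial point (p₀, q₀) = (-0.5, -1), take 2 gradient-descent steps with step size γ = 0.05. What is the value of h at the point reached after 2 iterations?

0.6856

∇h = (6p + 2q, 2p + 6q)
(p₁, q₁) = (-0.5, -1) − 0.05·(-5, -7) = (-0.25, -0.65)
(p₂, q₂) = (-0.25, -0.65) − 0.05·(-2.8, -4.4) = (-0.11, -0.43)
h(-0.11, -0.43) = 0.6856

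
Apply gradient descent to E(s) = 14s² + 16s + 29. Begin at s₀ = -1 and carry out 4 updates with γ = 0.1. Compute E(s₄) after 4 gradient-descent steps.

E′(s) = 28s + 16
Step 1: E′(-1) = -12; s₁ = -1 − 0.1·(-12) = 0.2
Step 2: E′(0.2) = 21.6; s₂ = 0.2 − 0.1·21.6 = -1.96
Step 3: E′(-1.96) = -38.88; s₃ = -1.96 − 0.1·(-38.88) = 1.928
Step 4: E′(1.928) = 69.984; s₄ = 1.928 − 0.1·69.984 = -5.0704
E(-5.0704) = 307.79898624

307.79898624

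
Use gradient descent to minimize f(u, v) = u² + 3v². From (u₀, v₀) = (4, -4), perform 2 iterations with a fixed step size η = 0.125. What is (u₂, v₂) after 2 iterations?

(2.25, -0.25)

∇f = (2u, 6v)
Step 1: at (4, -4), ∇f = (8, -24) → (4, -4) − 0.125·(8, -24) = (3, -1)
Step 2: at (3, -1), ∇f = (6, -6) → (3, -1) − 0.125·(6, -6) = (2.25, -0.25)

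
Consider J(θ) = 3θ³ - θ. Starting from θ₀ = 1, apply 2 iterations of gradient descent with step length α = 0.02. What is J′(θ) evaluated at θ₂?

J′(θ) = 9θ² - 1
Step 1: J′(1) = 8; θ₁ = 1 − 0.02·8 = 0.84
Step 2: J′(0.84) = 5.3504; θ₂ = 0.84 − 0.02·5.3504 = 0.732992
J′(θ) at (0.732992) = 3.835495448576

3.835495448576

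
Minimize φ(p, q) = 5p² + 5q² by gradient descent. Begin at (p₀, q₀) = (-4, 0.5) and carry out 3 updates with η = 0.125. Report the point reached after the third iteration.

(0.0625, -0.0078125)

∇φ = (10p, 10q)
Step 1: at (-4, 0.5), ∇φ = (-40, 5) → (-4, 0.5) − 0.125·(-40, 5) = (1, -0.125)
Step 2: at (1, -0.125), ∇φ = (10, -1.25) → (1, -0.125) − 0.125·(10, -1.25) = (-0.25, 0.03125)
Step 3: at (-0.25, 0.03125), ∇φ = (-2.5, 0.3125) → (-0.25, 0.03125) − 0.125·(-2.5, 0.3125) = (0.0625, -0.0078125)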